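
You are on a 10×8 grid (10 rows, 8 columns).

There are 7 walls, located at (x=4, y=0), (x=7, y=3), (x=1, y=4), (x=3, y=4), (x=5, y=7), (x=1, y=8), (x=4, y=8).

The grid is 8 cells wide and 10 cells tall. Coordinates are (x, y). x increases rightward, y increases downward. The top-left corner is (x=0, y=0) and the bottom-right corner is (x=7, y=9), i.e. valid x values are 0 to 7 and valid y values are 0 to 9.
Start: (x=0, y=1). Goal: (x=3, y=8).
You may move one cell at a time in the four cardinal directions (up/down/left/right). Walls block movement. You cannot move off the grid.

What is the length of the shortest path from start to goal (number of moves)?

BFS from (x=0, y=1) until reaching (x=3, y=8):
  Distance 0: (x=0, y=1)
  Distance 1: (x=0, y=0), (x=1, y=1), (x=0, y=2)
  Distance 2: (x=1, y=0), (x=2, y=1), (x=1, y=2), (x=0, y=3)
  Distance 3: (x=2, y=0), (x=3, y=1), (x=2, y=2), (x=1, y=3), (x=0, y=4)
  Distance 4: (x=3, y=0), (x=4, y=1), (x=3, y=2), (x=2, y=3), (x=0, y=5)
  Distance 5: (x=5, y=1), (x=4, y=2), (x=3, y=3), (x=2, y=4), (x=1, y=5), (x=0, y=6)
  Distance 6: (x=5, y=0), (x=6, y=1), (x=5, y=2), (x=4, y=3), (x=2, y=5), (x=1, y=6), (x=0, y=7)
  Distance 7: (x=6, y=0), (x=7, y=1), (x=6, y=2), (x=5, y=3), (x=4, y=4), (x=3, y=5), (x=2, y=6), (x=1, y=7), (x=0, y=8)
  Distance 8: (x=7, y=0), (x=7, y=2), (x=6, y=3), (x=5, y=4), (x=4, y=5), (x=3, y=6), (x=2, y=7), (x=0, y=9)
  Distance 9: (x=6, y=4), (x=5, y=5), (x=4, y=6), (x=3, y=7), (x=2, y=8), (x=1, y=9)
  Distance 10: (x=7, y=4), (x=6, y=5), (x=5, y=6), (x=4, y=7), (x=3, y=8), (x=2, y=9)  <- goal reached here
One shortest path (10 moves): (x=0, y=1) -> (x=1, y=1) -> (x=2, y=1) -> (x=2, y=2) -> (x=2, y=3) -> (x=2, y=4) -> (x=2, y=5) -> (x=3, y=5) -> (x=3, y=6) -> (x=3, y=7) -> (x=3, y=8)

Answer: Shortest path length: 10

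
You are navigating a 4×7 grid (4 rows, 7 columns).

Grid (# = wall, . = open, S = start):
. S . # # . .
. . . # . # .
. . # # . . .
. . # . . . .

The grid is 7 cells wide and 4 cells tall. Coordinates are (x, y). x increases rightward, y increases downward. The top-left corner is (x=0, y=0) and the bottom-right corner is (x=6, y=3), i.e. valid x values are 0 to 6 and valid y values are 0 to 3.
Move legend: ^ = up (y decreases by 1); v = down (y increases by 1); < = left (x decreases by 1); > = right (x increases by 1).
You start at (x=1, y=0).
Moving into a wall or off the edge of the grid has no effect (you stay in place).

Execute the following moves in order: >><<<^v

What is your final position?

Answer: Final position: (x=0, y=1)

Derivation:
Start: (x=1, y=0)
  > (right): (x=1, y=0) -> (x=2, y=0)
  > (right): blocked, stay at (x=2, y=0)
  < (left): (x=2, y=0) -> (x=1, y=0)
  < (left): (x=1, y=0) -> (x=0, y=0)
  < (left): blocked, stay at (x=0, y=0)
  ^ (up): blocked, stay at (x=0, y=0)
  v (down): (x=0, y=0) -> (x=0, y=1)
Final: (x=0, y=1)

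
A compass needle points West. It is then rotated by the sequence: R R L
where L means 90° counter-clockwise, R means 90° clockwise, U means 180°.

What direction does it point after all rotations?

Answer: Final heading: North

Derivation:
Start: West
  R (right (90° clockwise)) -> North
  R (right (90° clockwise)) -> East
  L (left (90° counter-clockwise)) -> North
Final: North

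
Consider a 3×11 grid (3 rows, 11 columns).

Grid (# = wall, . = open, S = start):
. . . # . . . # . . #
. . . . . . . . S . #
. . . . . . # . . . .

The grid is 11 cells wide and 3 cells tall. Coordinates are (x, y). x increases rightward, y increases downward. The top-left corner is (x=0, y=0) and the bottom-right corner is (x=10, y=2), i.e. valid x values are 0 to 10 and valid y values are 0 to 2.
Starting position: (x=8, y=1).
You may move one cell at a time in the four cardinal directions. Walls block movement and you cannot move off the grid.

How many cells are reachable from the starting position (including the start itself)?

BFS flood-fill from (x=8, y=1):
  Distance 0: (x=8, y=1)
  Distance 1: (x=8, y=0), (x=7, y=1), (x=9, y=1), (x=8, y=2)
  Distance 2: (x=9, y=0), (x=6, y=1), (x=7, y=2), (x=9, y=2)
  Distance 3: (x=6, y=0), (x=5, y=1), (x=10, y=2)
  Distance 4: (x=5, y=0), (x=4, y=1), (x=5, y=2)
  Distance 5: (x=4, y=0), (x=3, y=1), (x=4, y=2)
  Distance 6: (x=2, y=1), (x=3, y=2)
  Distance 7: (x=2, y=0), (x=1, y=1), (x=2, y=2)
  Distance 8: (x=1, y=0), (x=0, y=1), (x=1, y=2)
  Distance 9: (x=0, y=0), (x=0, y=2)
Total reachable: 28 (grid has 28 open cells total)

Answer: Reachable cells: 28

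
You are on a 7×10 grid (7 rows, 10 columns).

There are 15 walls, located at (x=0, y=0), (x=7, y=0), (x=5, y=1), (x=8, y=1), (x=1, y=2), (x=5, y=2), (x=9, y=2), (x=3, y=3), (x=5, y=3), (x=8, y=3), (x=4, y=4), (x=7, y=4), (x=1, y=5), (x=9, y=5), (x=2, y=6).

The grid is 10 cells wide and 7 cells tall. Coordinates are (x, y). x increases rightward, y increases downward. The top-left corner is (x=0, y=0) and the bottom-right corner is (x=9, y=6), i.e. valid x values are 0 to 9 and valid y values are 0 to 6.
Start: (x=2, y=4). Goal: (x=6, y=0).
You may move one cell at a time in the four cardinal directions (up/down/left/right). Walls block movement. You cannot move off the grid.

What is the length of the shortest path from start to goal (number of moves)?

BFS from (x=2, y=4) until reaching (x=6, y=0):
  Distance 0: (x=2, y=4)
  Distance 1: (x=2, y=3), (x=1, y=4), (x=3, y=4), (x=2, y=5)
  Distance 2: (x=2, y=2), (x=1, y=3), (x=0, y=4), (x=3, y=5)
  Distance 3: (x=2, y=1), (x=3, y=2), (x=0, y=3), (x=0, y=5), (x=4, y=5), (x=3, y=6)
  Distance 4: (x=2, y=0), (x=1, y=1), (x=3, y=1), (x=0, y=2), (x=4, y=2), (x=5, y=5), (x=0, y=6), (x=4, y=6)
  Distance 5: (x=1, y=0), (x=3, y=0), (x=0, y=1), (x=4, y=1), (x=4, y=3), (x=5, y=4), (x=6, y=5), (x=1, y=6), (x=5, y=6)
  Distance 6: (x=4, y=0), (x=6, y=4), (x=7, y=5), (x=6, y=6)
  Distance 7: (x=5, y=0), (x=6, y=3), (x=8, y=5), (x=7, y=6)
  Distance 8: (x=6, y=0), (x=6, y=2), (x=7, y=3), (x=8, y=4), (x=8, y=6)  <- goal reached here
One shortest path (8 moves): (x=2, y=4) -> (x=2, y=3) -> (x=2, y=2) -> (x=3, y=2) -> (x=4, y=2) -> (x=4, y=1) -> (x=4, y=0) -> (x=5, y=0) -> (x=6, y=0)

Answer: Shortest path length: 8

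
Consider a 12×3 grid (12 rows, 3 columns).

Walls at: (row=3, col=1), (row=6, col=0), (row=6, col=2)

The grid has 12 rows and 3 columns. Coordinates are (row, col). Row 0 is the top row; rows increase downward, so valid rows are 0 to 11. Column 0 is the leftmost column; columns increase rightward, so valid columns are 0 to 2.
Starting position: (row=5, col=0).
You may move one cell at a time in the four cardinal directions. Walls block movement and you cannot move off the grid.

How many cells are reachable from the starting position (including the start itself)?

Answer: Reachable cells: 33

Derivation:
BFS flood-fill from (row=5, col=0):
  Distance 0: (row=5, col=0)
  Distance 1: (row=4, col=0), (row=5, col=1)
  Distance 2: (row=3, col=0), (row=4, col=1), (row=5, col=2), (row=6, col=1)
  Distance 3: (row=2, col=0), (row=4, col=2), (row=7, col=1)
  Distance 4: (row=1, col=0), (row=2, col=1), (row=3, col=2), (row=7, col=0), (row=7, col=2), (row=8, col=1)
  Distance 5: (row=0, col=0), (row=1, col=1), (row=2, col=2), (row=8, col=0), (row=8, col=2), (row=9, col=1)
  Distance 6: (row=0, col=1), (row=1, col=2), (row=9, col=0), (row=9, col=2), (row=10, col=1)
  Distance 7: (row=0, col=2), (row=10, col=0), (row=10, col=2), (row=11, col=1)
  Distance 8: (row=11, col=0), (row=11, col=2)
Total reachable: 33 (grid has 33 open cells total)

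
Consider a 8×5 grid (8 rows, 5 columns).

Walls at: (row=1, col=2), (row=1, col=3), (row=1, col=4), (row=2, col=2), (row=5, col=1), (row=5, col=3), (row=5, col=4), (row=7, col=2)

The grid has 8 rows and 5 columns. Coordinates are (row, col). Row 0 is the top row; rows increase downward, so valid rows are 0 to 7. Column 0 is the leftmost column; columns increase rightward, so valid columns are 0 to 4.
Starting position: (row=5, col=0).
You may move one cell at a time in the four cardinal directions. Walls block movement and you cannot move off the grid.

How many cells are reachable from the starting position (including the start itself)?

Answer: Reachable cells: 32

Derivation:
BFS flood-fill from (row=5, col=0):
  Distance 0: (row=5, col=0)
  Distance 1: (row=4, col=0), (row=6, col=0)
  Distance 2: (row=3, col=0), (row=4, col=1), (row=6, col=1), (row=7, col=0)
  Distance 3: (row=2, col=0), (row=3, col=1), (row=4, col=2), (row=6, col=2), (row=7, col=1)
  Distance 4: (row=1, col=0), (row=2, col=1), (row=3, col=2), (row=4, col=3), (row=5, col=2), (row=6, col=3)
  Distance 5: (row=0, col=0), (row=1, col=1), (row=3, col=3), (row=4, col=4), (row=6, col=4), (row=7, col=3)
  Distance 6: (row=0, col=1), (row=2, col=3), (row=3, col=4), (row=7, col=4)
  Distance 7: (row=0, col=2), (row=2, col=4)
  Distance 8: (row=0, col=3)
  Distance 9: (row=0, col=4)
Total reachable: 32 (grid has 32 open cells total)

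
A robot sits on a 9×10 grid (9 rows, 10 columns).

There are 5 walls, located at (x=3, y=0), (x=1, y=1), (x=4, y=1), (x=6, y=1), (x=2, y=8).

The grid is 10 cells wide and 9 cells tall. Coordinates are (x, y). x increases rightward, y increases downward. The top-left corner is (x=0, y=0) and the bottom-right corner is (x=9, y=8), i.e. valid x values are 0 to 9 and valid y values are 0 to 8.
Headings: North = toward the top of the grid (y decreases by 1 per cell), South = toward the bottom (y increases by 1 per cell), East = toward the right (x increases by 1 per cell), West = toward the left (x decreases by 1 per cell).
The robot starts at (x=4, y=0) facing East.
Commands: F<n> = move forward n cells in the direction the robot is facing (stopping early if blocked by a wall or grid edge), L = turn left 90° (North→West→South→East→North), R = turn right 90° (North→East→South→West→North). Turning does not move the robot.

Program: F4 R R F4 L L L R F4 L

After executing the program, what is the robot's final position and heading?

Answer: Final position: (x=8, y=0), facing North

Derivation:
Start: (x=4, y=0), facing East
  F4: move forward 4, now at (x=8, y=0)
  R: turn right, now facing South
  R: turn right, now facing West
  F4: move forward 4, now at (x=4, y=0)
  L: turn left, now facing South
  L: turn left, now facing East
  L: turn left, now facing North
  R: turn right, now facing East
  F4: move forward 4, now at (x=8, y=0)
  L: turn left, now facing North
Final: (x=8, y=0), facing North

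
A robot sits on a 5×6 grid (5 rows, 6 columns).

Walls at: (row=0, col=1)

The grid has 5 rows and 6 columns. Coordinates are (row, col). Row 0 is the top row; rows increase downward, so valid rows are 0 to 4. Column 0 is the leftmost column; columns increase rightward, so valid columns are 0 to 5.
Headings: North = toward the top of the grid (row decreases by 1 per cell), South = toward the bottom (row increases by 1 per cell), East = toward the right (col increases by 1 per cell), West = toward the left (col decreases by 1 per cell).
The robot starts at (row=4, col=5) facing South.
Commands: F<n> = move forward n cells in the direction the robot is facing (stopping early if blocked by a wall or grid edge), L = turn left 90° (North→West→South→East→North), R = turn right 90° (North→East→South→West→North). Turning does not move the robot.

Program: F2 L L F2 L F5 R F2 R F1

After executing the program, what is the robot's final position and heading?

Start: (row=4, col=5), facing South
  F2: move forward 0/2 (blocked), now at (row=4, col=5)
  L: turn left, now facing East
  L: turn left, now facing North
  F2: move forward 2, now at (row=2, col=5)
  L: turn left, now facing West
  F5: move forward 5, now at (row=2, col=0)
  R: turn right, now facing North
  F2: move forward 2, now at (row=0, col=0)
  R: turn right, now facing East
  F1: move forward 0/1 (blocked), now at (row=0, col=0)
Final: (row=0, col=0), facing East

Answer: Final position: (row=0, col=0), facing East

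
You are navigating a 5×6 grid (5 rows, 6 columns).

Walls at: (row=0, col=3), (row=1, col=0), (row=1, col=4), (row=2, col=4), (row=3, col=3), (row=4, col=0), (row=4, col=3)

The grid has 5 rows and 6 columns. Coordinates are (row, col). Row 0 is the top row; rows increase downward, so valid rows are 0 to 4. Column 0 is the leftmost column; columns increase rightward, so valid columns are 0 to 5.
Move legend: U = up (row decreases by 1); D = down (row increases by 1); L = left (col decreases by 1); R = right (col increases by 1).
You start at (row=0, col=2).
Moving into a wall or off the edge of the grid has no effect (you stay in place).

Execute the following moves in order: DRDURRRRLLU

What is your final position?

Start: (row=0, col=2)
  D (down): (row=0, col=2) -> (row=1, col=2)
  R (right): (row=1, col=2) -> (row=1, col=3)
  D (down): (row=1, col=3) -> (row=2, col=3)
  U (up): (row=2, col=3) -> (row=1, col=3)
  [×4]R (right): blocked, stay at (row=1, col=3)
  L (left): (row=1, col=3) -> (row=1, col=2)
  L (left): (row=1, col=2) -> (row=1, col=1)
  U (up): (row=1, col=1) -> (row=0, col=1)
Final: (row=0, col=1)

Answer: Final position: (row=0, col=1)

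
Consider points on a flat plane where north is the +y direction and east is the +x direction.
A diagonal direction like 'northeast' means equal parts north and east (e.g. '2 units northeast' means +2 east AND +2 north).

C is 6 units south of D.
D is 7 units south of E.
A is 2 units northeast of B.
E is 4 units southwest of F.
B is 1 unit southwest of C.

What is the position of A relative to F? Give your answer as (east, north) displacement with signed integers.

Place F at the origin (east=0, north=0).
  E is 4 units southwest of F: delta (east=-4, north=-4); E at (east=-4, north=-4).
  D is 7 units south of E: delta (east=+0, north=-7); D at (east=-4, north=-11).
  C is 6 units south of D: delta (east=+0, north=-6); C at (east=-4, north=-17).
  B is 1 unit southwest of C: delta (east=-1, north=-1); B at (east=-5, north=-18).
  A is 2 units northeast of B: delta (east=+2, north=+2); A at (east=-3, north=-16).
Therefore A relative to F: (east=-3, north=-16).

Answer: A is at (east=-3, north=-16) relative to F.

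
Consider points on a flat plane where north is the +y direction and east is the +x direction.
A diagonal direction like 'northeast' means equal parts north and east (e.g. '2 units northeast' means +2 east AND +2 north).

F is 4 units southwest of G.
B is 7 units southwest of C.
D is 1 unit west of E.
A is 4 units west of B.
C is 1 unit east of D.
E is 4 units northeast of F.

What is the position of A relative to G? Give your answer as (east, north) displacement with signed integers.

Answer: A is at (east=-11, north=-7) relative to G.

Derivation:
Place G at the origin (east=0, north=0).
  F is 4 units southwest of G: delta (east=-4, north=-4); F at (east=-4, north=-4).
  E is 4 units northeast of F: delta (east=+4, north=+4); E at (east=0, north=0).
  D is 1 unit west of E: delta (east=-1, north=+0); D at (east=-1, north=0).
  C is 1 unit east of D: delta (east=+1, north=+0); C at (east=0, north=0).
  B is 7 units southwest of C: delta (east=-7, north=-7); B at (east=-7, north=-7).
  A is 4 units west of B: delta (east=-4, north=+0); A at (east=-11, north=-7).
Therefore A relative to G: (east=-11, north=-7).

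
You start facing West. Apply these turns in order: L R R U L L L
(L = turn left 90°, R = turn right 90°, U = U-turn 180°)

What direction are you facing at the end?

Start: West
  L (left (90° counter-clockwise)) -> South
  R (right (90° clockwise)) -> West
  R (right (90° clockwise)) -> North
  U (U-turn (180°)) -> South
  L (left (90° counter-clockwise)) -> East
  L (left (90° counter-clockwise)) -> North
  L (left (90° counter-clockwise)) -> West
Final: West

Answer: Final heading: West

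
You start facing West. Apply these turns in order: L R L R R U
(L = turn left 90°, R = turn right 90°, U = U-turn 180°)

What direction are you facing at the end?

Start: West
  L (left (90° counter-clockwise)) -> South
  R (right (90° clockwise)) -> West
  L (left (90° counter-clockwise)) -> South
  R (right (90° clockwise)) -> West
  R (right (90° clockwise)) -> North
  U (U-turn (180°)) -> South
Final: South

Answer: Final heading: South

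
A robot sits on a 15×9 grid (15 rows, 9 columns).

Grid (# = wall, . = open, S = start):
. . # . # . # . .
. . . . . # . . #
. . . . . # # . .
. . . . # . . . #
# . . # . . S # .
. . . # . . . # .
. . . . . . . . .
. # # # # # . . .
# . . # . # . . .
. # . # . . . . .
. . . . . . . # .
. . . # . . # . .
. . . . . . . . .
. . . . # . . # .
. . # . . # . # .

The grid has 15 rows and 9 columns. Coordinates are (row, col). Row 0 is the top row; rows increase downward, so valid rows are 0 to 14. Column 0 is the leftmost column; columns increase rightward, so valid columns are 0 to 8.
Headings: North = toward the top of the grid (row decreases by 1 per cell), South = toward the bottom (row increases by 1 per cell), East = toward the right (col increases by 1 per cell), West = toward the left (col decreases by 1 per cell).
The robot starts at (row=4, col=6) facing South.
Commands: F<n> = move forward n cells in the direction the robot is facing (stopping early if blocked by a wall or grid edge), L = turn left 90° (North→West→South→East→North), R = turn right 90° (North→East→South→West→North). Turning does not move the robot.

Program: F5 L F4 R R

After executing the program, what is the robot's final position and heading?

Answer: Final position: (row=9, col=8), facing West

Derivation:
Start: (row=4, col=6), facing South
  F5: move forward 5, now at (row=9, col=6)
  L: turn left, now facing East
  F4: move forward 2/4 (blocked), now at (row=9, col=8)
  R: turn right, now facing South
  R: turn right, now facing West
Final: (row=9, col=8), facing West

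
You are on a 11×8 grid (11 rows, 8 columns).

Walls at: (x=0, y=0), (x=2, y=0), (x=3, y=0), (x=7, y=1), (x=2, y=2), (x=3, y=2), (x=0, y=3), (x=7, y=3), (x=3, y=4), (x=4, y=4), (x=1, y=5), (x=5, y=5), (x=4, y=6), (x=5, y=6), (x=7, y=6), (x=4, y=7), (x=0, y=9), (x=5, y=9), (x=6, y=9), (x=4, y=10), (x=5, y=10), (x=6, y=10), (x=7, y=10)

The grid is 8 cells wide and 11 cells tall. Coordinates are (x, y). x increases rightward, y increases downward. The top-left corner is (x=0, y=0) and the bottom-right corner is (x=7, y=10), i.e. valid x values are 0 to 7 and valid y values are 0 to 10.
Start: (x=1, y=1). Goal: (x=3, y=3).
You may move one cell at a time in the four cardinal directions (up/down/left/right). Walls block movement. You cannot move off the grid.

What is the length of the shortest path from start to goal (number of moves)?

BFS from (x=1, y=1) until reaching (x=3, y=3):
  Distance 0: (x=1, y=1)
  Distance 1: (x=1, y=0), (x=0, y=1), (x=2, y=1), (x=1, y=2)
  Distance 2: (x=3, y=1), (x=0, y=2), (x=1, y=3)
  Distance 3: (x=4, y=1), (x=2, y=3), (x=1, y=4)
  Distance 4: (x=4, y=0), (x=5, y=1), (x=4, y=2), (x=3, y=3), (x=0, y=4), (x=2, y=4)  <- goal reached here
One shortest path (4 moves): (x=1, y=1) -> (x=1, y=2) -> (x=1, y=3) -> (x=2, y=3) -> (x=3, y=3)

Answer: Shortest path length: 4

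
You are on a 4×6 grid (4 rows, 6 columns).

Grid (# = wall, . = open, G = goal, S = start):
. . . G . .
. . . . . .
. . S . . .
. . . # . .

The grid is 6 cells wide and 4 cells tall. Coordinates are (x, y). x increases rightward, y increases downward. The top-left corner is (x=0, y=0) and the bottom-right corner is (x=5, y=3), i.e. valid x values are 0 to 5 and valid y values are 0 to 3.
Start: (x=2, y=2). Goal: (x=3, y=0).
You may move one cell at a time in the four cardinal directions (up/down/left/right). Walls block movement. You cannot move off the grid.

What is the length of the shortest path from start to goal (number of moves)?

BFS from (x=2, y=2) until reaching (x=3, y=0):
  Distance 0: (x=2, y=2)
  Distance 1: (x=2, y=1), (x=1, y=2), (x=3, y=2), (x=2, y=3)
  Distance 2: (x=2, y=0), (x=1, y=1), (x=3, y=1), (x=0, y=2), (x=4, y=2), (x=1, y=3)
  Distance 3: (x=1, y=0), (x=3, y=0), (x=0, y=1), (x=4, y=1), (x=5, y=2), (x=0, y=3), (x=4, y=3)  <- goal reached here
One shortest path (3 moves): (x=2, y=2) -> (x=3, y=2) -> (x=3, y=1) -> (x=3, y=0)

Answer: Shortest path length: 3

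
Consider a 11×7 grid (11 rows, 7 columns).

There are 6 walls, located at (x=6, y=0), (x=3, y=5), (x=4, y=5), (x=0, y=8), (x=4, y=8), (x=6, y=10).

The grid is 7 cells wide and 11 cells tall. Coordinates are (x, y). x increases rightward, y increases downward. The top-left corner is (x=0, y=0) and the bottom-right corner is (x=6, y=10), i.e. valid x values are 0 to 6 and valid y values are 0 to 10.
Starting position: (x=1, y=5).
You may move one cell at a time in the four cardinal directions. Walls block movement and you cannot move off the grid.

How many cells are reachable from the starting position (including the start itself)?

BFS flood-fill from (x=1, y=5):
  Distance 0: (x=1, y=5)
  Distance 1: (x=1, y=4), (x=0, y=5), (x=2, y=5), (x=1, y=6)
  Distance 2: (x=1, y=3), (x=0, y=4), (x=2, y=4), (x=0, y=6), (x=2, y=6), (x=1, y=7)
  Distance 3: (x=1, y=2), (x=0, y=3), (x=2, y=3), (x=3, y=4), (x=3, y=6), (x=0, y=7), (x=2, y=7), (x=1, y=8)
  Distance 4: (x=1, y=1), (x=0, y=2), (x=2, y=2), (x=3, y=3), (x=4, y=4), (x=4, y=6), (x=3, y=7), (x=2, y=8), (x=1, y=9)
  Distance 5: (x=1, y=0), (x=0, y=1), (x=2, y=1), (x=3, y=2), (x=4, y=3), (x=5, y=4), (x=5, y=6), (x=4, y=7), (x=3, y=8), (x=0, y=9), (x=2, y=9), (x=1, y=10)
  Distance 6: (x=0, y=0), (x=2, y=0), (x=3, y=1), (x=4, y=2), (x=5, y=3), (x=6, y=4), (x=5, y=5), (x=6, y=6), (x=5, y=7), (x=3, y=9), (x=0, y=10), (x=2, y=10)
  Distance 7: (x=3, y=0), (x=4, y=1), (x=5, y=2), (x=6, y=3), (x=6, y=5), (x=6, y=7), (x=5, y=8), (x=4, y=9), (x=3, y=10)
  Distance 8: (x=4, y=0), (x=5, y=1), (x=6, y=2), (x=6, y=8), (x=5, y=9), (x=4, y=10)
  Distance 9: (x=5, y=0), (x=6, y=1), (x=6, y=9), (x=5, y=10)
Total reachable: 71 (grid has 71 open cells total)

Answer: Reachable cells: 71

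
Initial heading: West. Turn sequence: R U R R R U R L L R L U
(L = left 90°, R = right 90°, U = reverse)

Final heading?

Answer: Final heading: North

Derivation:
Start: West
  R (right (90° clockwise)) -> North
  U (U-turn (180°)) -> South
  R (right (90° clockwise)) -> West
  R (right (90° clockwise)) -> North
  R (right (90° clockwise)) -> East
  U (U-turn (180°)) -> West
  R (right (90° clockwise)) -> North
  L (left (90° counter-clockwise)) -> West
  L (left (90° counter-clockwise)) -> South
  R (right (90° clockwise)) -> West
  L (left (90° counter-clockwise)) -> South
  U (U-turn (180°)) -> North
Final: North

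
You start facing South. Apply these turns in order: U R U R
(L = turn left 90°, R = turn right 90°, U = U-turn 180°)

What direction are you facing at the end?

Start: South
  U (U-turn (180°)) -> North
  R (right (90° clockwise)) -> East
  U (U-turn (180°)) -> West
  R (right (90° clockwise)) -> North
Final: North

Answer: Final heading: North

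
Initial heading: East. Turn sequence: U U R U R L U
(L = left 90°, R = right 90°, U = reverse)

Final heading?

Start: East
  U (U-turn (180°)) -> West
  U (U-turn (180°)) -> East
  R (right (90° clockwise)) -> South
  U (U-turn (180°)) -> North
  R (right (90° clockwise)) -> East
  L (left (90° counter-clockwise)) -> North
  U (U-turn (180°)) -> South
Final: South

Answer: Final heading: South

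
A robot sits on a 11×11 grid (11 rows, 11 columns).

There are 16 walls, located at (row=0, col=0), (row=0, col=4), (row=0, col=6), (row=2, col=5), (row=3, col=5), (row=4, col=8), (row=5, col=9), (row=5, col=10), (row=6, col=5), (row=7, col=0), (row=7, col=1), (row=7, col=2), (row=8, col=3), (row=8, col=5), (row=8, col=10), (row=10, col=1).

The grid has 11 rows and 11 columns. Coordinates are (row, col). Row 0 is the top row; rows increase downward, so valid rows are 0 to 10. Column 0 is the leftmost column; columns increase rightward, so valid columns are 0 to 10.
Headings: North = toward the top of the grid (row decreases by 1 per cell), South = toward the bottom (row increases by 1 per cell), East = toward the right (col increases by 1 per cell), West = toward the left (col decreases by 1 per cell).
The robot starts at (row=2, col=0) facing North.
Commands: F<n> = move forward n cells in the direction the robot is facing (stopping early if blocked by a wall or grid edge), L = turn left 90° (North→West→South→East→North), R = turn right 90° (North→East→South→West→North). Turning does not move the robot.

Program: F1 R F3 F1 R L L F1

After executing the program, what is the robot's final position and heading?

Start: (row=2, col=0), facing North
  F1: move forward 1, now at (row=1, col=0)
  R: turn right, now facing East
  F3: move forward 3, now at (row=1, col=3)
  F1: move forward 1, now at (row=1, col=4)
  R: turn right, now facing South
  L: turn left, now facing East
  L: turn left, now facing North
  F1: move forward 0/1 (blocked), now at (row=1, col=4)
Final: (row=1, col=4), facing North

Answer: Final position: (row=1, col=4), facing North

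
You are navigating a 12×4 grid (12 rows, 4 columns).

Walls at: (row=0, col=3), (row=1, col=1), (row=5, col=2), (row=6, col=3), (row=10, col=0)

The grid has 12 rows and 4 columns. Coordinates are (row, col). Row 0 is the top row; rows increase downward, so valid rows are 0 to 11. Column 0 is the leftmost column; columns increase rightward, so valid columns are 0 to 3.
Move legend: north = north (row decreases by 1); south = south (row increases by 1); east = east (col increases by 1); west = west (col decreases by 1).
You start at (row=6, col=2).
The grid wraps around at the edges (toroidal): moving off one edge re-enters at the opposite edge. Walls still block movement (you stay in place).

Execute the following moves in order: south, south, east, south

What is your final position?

Answer: Final position: (row=9, col=3)

Derivation:
Start: (row=6, col=2)
  south (south): (row=6, col=2) -> (row=7, col=2)
  south (south): (row=7, col=2) -> (row=8, col=2)
  east (east): (row=8, col=2) -> (row=8, col=3)
  south (south): (row=8, col=3) -> (row=9, col=3)
Final: (row=9, col=3)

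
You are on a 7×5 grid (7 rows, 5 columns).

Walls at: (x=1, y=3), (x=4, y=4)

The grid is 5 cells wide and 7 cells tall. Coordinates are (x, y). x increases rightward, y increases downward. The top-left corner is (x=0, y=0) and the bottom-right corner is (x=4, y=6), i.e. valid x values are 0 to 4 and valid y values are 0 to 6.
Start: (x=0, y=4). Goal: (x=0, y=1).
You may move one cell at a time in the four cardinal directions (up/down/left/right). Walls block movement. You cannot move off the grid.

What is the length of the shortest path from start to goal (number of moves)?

BFS from (x=0, y=4) until reaching (x=0, y=1):
  Distance 0: (x=0, y=4)
  Distance 1: (x=0, y=3), (x=1, y=4), (x=0, y=5)
  Distance 2: (x=0, y=2), (x=2, y=4), (x=1, y=5), (x=0, y=6)
  Distance 3: (x=0, y=1), (x=1, y=2), (x=2, y=3), (x=3, y=4), (x=2, y=5), (x=1, y=6)  <- goal reached here
One shortest path (3 moves): (x=0, y=4) -> (x=0, y=3) -> (x=0, y=2) -> (x=0, y=1)

Answer: Shortest path length: 3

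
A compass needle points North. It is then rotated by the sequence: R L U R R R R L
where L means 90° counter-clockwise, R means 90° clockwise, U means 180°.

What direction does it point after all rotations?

Answer: Final heading: East

Derivation:
Start: North
  R (right (90° clockwise)) -> East
  L (left (90° counter-clockwise)) -> North
  U (U-turn (180°)) -> South
  R (right (90° clockwise)) -> West
  R (right (90° clockwise)) -> North
  R (right (90° clockwise)) -> East
  R (right (90° clockwise)) -> South
  L (left (90° counter-clockwise)) -> East
Final: East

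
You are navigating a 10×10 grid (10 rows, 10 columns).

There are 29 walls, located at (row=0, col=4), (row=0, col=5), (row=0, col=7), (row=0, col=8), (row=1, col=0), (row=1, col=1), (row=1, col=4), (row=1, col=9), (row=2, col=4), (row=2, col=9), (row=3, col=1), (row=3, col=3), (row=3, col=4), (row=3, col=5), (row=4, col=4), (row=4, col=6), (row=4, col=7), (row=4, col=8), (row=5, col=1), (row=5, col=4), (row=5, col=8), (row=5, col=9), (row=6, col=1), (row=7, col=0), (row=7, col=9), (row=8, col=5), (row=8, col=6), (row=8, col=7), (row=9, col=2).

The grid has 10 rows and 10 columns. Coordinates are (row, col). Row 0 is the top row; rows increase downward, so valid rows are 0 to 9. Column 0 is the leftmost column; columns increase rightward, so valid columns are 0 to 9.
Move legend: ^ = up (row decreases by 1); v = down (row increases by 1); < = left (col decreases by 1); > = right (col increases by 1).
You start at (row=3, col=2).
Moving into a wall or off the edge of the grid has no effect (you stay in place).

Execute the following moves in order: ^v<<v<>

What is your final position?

Start: (row=3, col=2)
  ^ (up): (row=3, col=2) -> (row=2, col=2)
  v (down): (row=2, col=2) -> (row=3, col=2)
  < (left): blocked, stay at (row=3, col=2)
  < (left): blocked, stay at (row=3, col=2)
  v (down): (row=3, col=2) -> (row=4, col=2)
  < (left): (row=4, col=2) -> (row=4, col=1)
  > (right): (row=4, col=1) -> (row=4, col=2)
Final: (row=4, col=2)

Answer: Final position: (row=4, col=2)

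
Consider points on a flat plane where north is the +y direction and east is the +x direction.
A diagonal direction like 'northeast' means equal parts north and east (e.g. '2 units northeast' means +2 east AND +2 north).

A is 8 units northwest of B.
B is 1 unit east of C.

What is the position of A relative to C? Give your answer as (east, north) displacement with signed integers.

Answer: A is at (east=-7, north=8) relative to C.

Derivation:
Place C at the origin (east=0, north=0).
  B is 1 unit east of C: delta (east=+1, north=+0); B at (east=1, north=0).
  A is 8 units northwest of B: delta (east=-8, north=+8); A at (east=-7, north=8).
Therefore A relative to C: (east=-7, north=8).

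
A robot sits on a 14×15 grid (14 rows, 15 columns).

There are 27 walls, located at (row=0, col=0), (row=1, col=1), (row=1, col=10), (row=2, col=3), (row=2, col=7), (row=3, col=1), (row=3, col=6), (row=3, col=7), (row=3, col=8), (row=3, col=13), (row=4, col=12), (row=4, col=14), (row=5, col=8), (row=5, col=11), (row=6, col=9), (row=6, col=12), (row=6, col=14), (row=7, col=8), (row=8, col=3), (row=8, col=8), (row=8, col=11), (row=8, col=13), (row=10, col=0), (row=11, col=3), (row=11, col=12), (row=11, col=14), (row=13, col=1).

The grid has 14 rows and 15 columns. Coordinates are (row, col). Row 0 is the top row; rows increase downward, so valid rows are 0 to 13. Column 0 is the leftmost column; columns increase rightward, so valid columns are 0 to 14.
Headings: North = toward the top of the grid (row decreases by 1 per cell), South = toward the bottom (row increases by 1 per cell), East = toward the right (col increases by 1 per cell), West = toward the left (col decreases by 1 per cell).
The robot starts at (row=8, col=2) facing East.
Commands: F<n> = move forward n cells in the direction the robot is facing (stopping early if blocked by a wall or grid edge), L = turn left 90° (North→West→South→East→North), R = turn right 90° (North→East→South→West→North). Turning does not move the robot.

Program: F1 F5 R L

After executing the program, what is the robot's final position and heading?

Answer: Final position: (row=8, col=2), facing East

Derivation:
Start: (row=8, col=2), facing East
  F1: move forward 0/1 (blocked), now at (row=8, col=2)
  F5: move forward 0/5 (blocked), now at (row=8, col=2)
  R: turn right, now facing South
  L: turn left, now facing East
Final: (row=8, col=2), facing East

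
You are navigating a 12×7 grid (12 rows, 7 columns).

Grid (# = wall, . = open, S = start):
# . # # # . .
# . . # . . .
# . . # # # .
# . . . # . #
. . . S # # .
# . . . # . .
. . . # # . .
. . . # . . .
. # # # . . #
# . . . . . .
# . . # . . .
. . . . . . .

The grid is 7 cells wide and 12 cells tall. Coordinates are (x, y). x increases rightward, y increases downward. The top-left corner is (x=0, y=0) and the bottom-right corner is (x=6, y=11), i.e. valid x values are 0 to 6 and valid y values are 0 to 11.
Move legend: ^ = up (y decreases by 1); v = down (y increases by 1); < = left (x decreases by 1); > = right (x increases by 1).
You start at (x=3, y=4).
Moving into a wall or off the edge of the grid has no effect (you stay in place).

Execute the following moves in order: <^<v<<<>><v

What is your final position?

Answer: Final position: (x=1, y=5)

Derivation:
Start: (x=3, y=4)
  < (left): (x=3, y=4) -> (x=2, y=4)
  ^ (up): (x=2, y=4) -> (x=2, y=3)
  < (left): (x=2, y=3) -> (x=1, y=3)
  v (down): (x=1, y=3) -> (x=1, y=4)
  < (left): (x=1, y=4) -> (x=0, y=4)
  < (left): blocked, stay at (x=0, y=4)
  < (left): blocked, stay at (x=0, y=4)
  > (right): (x=0, y=4) -> (x=1, y=4)
  > (right): (x=1, y=4) -> (x=2, y=4)
  < (left): (x=2, y=4) -> (x=1, y=4)
  v (down): (x=1, y=4) -> (x=1, y=5)
Final: (x=1, y=5)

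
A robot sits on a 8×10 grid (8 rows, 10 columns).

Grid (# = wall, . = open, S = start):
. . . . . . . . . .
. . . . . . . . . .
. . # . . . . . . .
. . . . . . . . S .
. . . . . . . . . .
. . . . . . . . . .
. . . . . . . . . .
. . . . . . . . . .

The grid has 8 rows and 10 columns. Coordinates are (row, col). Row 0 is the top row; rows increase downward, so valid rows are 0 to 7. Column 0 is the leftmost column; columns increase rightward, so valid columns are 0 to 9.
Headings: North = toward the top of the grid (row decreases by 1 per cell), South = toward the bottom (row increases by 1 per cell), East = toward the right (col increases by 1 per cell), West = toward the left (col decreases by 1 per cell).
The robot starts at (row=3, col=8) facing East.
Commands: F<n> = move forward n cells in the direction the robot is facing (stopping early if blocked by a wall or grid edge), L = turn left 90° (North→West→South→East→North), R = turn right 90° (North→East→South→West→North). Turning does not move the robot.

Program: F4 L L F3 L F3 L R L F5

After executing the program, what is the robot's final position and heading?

Start: (row=3, col=8), facing East
  F4: move forward 1/4 (blocked), now at (row=3, col=9)
  L: turn left, now facing North
  L: turn left, now facing West
  F3: move forward 3, now at (row=3, col=6)
  L: turn left, now facing South
  F3: move forward 3, now at (row=6, col=6)
  L: turn left, now facing East
  R: turn right, now facing South
  L: turn left, now facing East
  F5: move forward 3/5 (blocked), now at (row=6, col=9)
Final: (row=6, col=9), facing East

Answer: Final position: (row=6, col=9), facing East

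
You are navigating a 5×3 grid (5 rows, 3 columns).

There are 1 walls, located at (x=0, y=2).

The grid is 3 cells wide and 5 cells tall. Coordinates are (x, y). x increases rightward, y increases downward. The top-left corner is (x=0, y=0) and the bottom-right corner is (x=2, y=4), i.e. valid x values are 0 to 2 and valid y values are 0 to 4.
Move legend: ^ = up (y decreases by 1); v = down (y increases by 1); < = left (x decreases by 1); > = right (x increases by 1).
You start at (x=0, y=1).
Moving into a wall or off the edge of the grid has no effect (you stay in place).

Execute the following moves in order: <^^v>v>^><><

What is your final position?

Answer: Final position: (x=1, y=1)

Derivation:
Start: (x=0, y=1)
  < (left): blocked, stay at (x=0, y=1)
  ^ (up): (x=0, y=1) -> (x=0, y=0)
  ^ (up): blocked, stay at (x=0, y=0)
  v (down): (x=0, y=0) -> (x=0, y=1)
  > (right): (x=0, y=1) -> (x=1, y=1)
  v (down): (x=1, y=1) -> (x=1, y=2)
  > (right): (x=1, y=2) -> (x=2, y=2)
  ^ (up): (x=2, y=2) -> (x=2, y=1)
  > (right): blocked, stay at (x=2, y=1)
  < (left): (x=2, y=1) -> (x=1, y=1)
  > (right): (x=1, y=1) -> (x=2, y=1)
  < (left): (x=2, y=1) -> (x=1, y=1)
Final: (x=1, y=1)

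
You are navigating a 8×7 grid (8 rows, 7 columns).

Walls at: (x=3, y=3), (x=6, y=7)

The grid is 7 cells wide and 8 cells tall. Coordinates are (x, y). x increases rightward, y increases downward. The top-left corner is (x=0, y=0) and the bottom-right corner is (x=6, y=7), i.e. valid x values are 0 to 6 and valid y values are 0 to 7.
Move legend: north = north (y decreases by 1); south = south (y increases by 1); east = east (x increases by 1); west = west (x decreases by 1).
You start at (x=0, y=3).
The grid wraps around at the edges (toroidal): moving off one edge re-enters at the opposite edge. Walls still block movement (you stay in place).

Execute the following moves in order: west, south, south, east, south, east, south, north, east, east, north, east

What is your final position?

Answer: Final position: (x=4, y=5)

Derivation:
Start: (x=0, y=3)
  west (west): (x=0, y=3) -> (x=6, y=3)
  south (south): (x=6, y=3) -> (x=6, y=4)
  south (south): (x=6, y=4) -> (x=6, y=5)
  east (east): (x=6, y=5) -> (x=0, y=5)
  south (south): (x=0, y=5) -> (x=0, y=6)
  east (east): (x=0, y=6) -> (x=1, y=6)
  south (south): (x=1, y=6) -> (x=1, y=7)
  north (north): (x=1, y=7) -> (x=1, y=6)
  east (east): (x=1, y=6) -> (x=2, y=6)
  east (east): (x=2, y=6) -> (x=3, y=6)
  north (north): (x=3, y=6) -> (x=3, y=5)
  east (east): (x=3, y=5) -> (x=4, y=5)
Final: (x=4, y=5)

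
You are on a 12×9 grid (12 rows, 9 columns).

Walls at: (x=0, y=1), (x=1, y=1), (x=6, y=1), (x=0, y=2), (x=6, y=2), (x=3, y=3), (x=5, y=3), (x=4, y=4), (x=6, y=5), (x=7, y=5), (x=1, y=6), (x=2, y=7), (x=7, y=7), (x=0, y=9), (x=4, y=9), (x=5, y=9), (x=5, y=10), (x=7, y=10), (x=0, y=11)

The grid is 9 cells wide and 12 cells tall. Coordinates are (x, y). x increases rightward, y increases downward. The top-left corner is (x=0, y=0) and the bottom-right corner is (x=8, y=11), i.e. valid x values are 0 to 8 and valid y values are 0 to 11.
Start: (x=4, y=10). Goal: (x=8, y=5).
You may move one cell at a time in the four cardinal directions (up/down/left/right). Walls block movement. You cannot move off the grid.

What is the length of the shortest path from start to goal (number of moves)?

BFS from (x=4, y=10) until reaching (x=8, y=5):
  Distance 0: (x=4, y=10)
  Distance 1: (x=3, y=10), (x=4, y=11)
  Distance 2: (x=3, y=9), (x=2, y=10), (x=3, y=11), (x=5, y=11)
  Distance 3: (x=3, y=8), (x=2, y=9), (x=1, y=10), (x=2, y=11), (x=6, y=11)
  Distance 4: (x=3, y=7), (x=2, y=8), (x=4, y=8), (x=1, y=9), (x=0, y=10), (x=6, y=10), (x=1, y=11), (x=7, y=11)
  Distance 5: (x=3, y=6), (x=4, y=7), (x=1, y=8), (x=5, y=8), (x=6, y=9), (x=8, y=11)
  Distance 6: (x=3, y=5), (x=2, y=6), (x=4, y=6), (x=1, y=7), (x=5, y=7), (x=0, y=8), (x=6, y=8), (x=7, y=9), (x=8, y=10)
  Distance 7: (x=3, y=4), (x=2, y=5), (x=4, y=5), (x=5, y=6), (x=0, y=7), (x=6, y=7), (x=7, y=8), (x=8, y=9)
  Distance 8: (x=2, y=4), (x=1, y=5), (x=5, y=5), (x=0, y=6), (x=6, y=6), (x=8, y=8)
  Distance 9: (x=2, y=3), (x=1, y=4), (x=5, y=4), (x=0, y=5), (x=7, y=6), (x=8, y=7)
  Distance 10: (x=2, y=2), (x=1, y=3), (x=0, y=4), (x=6, y=4), (x=8, y=6)
  Distance 11: (x=2, y=1), (x=1, y=2), (x=3, y=2), (x=0, y=3), (x=6, y=3), (x=7, y=4), (x=8, y=5)  <- goal reached here
One shortest path (11 moves): (x=4, y=10) -> (x=4, y=11) -> (x=5, y=11) -> (x=6, y=11) -> (x=7, y=11) -> (x=8, y=11) -> (x=8, y=10) -> (x=8, y=9) -> (x=8, y=8) -> (x=8, y=7) -> (x=8, y=6) -> (x=8, y=5)

Answer: Shortest path length: 11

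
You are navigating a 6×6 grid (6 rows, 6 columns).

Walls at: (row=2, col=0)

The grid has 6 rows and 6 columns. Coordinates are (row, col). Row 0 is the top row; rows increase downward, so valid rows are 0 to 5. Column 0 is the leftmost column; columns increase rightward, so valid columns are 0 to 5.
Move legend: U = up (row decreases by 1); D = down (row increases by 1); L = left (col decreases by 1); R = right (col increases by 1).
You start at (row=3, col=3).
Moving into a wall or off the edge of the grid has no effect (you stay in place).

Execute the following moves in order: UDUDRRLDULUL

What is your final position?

Start: (row=3, col=3)
  U (up): (row=3, col=3) -> (row=2, col=3)
  D (down): (row=2, col=3) -> (row=3, col=3)
  U (up): (row=3, col=3) -> (row=2, col=3)
  D (down): (row=2, col=3) -> (row=3, col=3)
  R (right): (row=3, col=3) -> (row=3, col=4)
  R (right): (row=3, col=4) -> (row=3, col=5)
  L (left): (row=3, col=5) -> (row=3, col=4)
  D (down): (row=3, col=4) -> (row=4, col=4)
  U (up): (row=4, col=4) -> (row=3, col=4)
  L (left): (row=3, col=4) -> (row=3, col=3)
  U (up): (row=3, col=3) -> (row=2, col=3)
  L (left): (row=2, col=3) -> (row=2, col=2)
Final: (row=2, col=2)

Answer: Final position: (row=2, col=2)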